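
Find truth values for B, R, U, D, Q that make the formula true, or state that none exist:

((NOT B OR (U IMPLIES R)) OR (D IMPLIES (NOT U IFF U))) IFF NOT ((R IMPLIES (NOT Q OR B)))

B: False, R: True, U: False, D: False, Q: True

  ((NOT B OR (U IMPLIES R)) OR (D IMPLIES (NOT U IFF U))) IFF NOT ((R IMPLIES (NOT Q OR B))) = True
    (NOT B OR (U IMPLIES R)) OR (D IMPLIES (NOT U IFF U)) = True
      NOT B OR (U IMPLIES R) = True
        NOT B = True
        U IMPLIES R = True
      D IMPLIES (NOT U IFF U) = True
        NOT U IFF U = False
          NOT U = True
    NOT ((R IMPLIES (NOT Q OR B))) = True
      R IMPLIES (NOT Q OR B) = False
        NOT Q OR B = False
          NOT Q = False
The formula evaluates to True.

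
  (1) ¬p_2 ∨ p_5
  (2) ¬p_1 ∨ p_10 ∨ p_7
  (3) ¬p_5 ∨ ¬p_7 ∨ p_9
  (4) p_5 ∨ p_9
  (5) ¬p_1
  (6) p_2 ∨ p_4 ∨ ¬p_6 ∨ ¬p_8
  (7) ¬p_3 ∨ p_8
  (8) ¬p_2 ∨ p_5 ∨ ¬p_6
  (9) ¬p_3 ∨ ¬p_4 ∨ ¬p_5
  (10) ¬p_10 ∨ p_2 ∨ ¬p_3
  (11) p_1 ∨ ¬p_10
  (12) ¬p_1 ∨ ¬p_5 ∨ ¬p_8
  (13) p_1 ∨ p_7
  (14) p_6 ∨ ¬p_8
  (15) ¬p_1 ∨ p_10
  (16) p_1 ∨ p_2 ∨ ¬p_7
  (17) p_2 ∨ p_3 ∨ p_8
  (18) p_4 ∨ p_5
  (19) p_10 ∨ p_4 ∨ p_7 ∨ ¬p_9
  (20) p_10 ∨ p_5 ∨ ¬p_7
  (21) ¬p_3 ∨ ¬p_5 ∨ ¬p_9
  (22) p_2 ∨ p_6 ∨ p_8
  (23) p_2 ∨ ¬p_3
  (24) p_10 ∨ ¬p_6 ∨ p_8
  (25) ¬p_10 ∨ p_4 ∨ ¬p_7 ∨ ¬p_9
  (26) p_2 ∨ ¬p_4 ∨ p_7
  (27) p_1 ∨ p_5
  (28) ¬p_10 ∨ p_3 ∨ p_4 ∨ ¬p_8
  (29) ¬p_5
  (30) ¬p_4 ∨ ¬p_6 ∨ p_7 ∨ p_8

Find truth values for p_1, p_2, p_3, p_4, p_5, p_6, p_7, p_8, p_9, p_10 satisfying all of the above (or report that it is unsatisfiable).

Case p_5 = True:
  Clause (¬p_5) is falsified — contradiction.
Case p_5 = False:
  (¬p_2 ∨ p_5) forces p_2 = False.
  (p_5 ∨ p_9) forces p_9 = True.
  (¬p_1) forces p_1 = False.
  Clause (p_1 ∨ p_5) is falsified — contradiction.
Both cases fail, so the formula is unsatisfiable.

No satisfying assignment exists.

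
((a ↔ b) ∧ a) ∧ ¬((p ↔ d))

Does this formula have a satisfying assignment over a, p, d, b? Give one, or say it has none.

a: True, p: False, d: True, b: True

  (a ↔ b) ∧ a = True
    a ↔ b = True
  ¬((p ↔ d)) = True
    p ↔ d = False
Both conjuncts True, so the formula holds.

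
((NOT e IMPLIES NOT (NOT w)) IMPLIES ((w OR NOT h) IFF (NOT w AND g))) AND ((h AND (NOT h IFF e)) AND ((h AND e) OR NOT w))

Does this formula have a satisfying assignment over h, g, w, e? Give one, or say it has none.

h: True; g: False; w: False; e: False

  (NOT e IMPLIES NOT (NOT w)) IMPLIES ((w OR NOT h) IFF (NOT w AND g)) = True
    NOT e IMPLIES NOT (NOT w) = False
      NOT e = True
      NOT (NOT w) = False
        NOT w = True
    (w OR NOT h) IFF (NOT w AND g) = True
      w OR NOT h = False
        NOT h = False
      NOT w AND g = False
        NOT w = True
  (h AND (NOT h IFF e)) AND ((h AND e) OR NOT w) = True
    h AND (NOT h IFF e) = True
      NOT h IFF e = True
        NOT h = False
    (h AND e) OR NOT w = True
      h AND e = False
      NOT w = True
Both conjuncts True, so the formula holds.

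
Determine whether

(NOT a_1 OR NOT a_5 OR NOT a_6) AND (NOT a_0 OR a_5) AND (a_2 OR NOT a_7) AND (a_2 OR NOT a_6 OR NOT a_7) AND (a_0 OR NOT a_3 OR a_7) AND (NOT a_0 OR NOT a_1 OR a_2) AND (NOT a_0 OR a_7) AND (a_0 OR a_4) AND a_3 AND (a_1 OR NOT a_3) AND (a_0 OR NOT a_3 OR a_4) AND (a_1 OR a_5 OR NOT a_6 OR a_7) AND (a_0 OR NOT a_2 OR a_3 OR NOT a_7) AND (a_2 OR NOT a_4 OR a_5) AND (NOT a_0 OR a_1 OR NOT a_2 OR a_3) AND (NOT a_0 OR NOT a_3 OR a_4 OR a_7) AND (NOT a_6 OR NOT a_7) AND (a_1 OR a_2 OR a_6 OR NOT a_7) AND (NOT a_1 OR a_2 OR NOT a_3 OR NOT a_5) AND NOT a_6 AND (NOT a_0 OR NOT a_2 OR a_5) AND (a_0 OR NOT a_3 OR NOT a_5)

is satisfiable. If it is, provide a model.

Unit clause (a_3) forces a_3 = True.
In (a_1 OR NOT a_3) only a_1 is left, so a_1 = True.
Unit clause (NOT a_6) forces a_6 = False.
Set a_0 = True.
  then (NOT a_0 OR a_5) forces a_5 = True.
  then (NOT a_0 OR NOT a_1 OR a_2) forces a_2 = True.
  then (NOT a_0 OR a_7) forces a_7 = True.
Set a_4 = True.
All clauses satisfied.

a_0: True; a_1: True; a_2: True; a_3: True; a_4: True; a_5: True; a_6: False; a_7: True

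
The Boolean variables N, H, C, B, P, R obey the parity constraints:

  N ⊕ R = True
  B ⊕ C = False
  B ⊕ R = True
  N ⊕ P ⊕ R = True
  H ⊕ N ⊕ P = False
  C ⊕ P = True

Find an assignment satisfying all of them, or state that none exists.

N=T, H=T, C=T, B=T, P=F, R=F

N ⊕ R = T ⊕ F = True ✓
B ⊕ C = T ⊕ T = False ✓
B ⊕ R = T ⊕ F = True ✓
N ⊕ P ⊕ R = T ⊕ F ⊕ F = True ✓
H ⊕ N ⊕ P = T ⊕ T ⊕ F = False ✓
C ⊕ P = T ⊕ F = True ✓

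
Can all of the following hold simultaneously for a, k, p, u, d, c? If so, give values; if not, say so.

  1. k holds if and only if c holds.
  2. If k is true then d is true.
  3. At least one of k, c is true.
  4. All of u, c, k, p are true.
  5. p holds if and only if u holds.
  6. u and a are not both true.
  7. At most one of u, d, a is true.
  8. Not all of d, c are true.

UNSATISFIABLE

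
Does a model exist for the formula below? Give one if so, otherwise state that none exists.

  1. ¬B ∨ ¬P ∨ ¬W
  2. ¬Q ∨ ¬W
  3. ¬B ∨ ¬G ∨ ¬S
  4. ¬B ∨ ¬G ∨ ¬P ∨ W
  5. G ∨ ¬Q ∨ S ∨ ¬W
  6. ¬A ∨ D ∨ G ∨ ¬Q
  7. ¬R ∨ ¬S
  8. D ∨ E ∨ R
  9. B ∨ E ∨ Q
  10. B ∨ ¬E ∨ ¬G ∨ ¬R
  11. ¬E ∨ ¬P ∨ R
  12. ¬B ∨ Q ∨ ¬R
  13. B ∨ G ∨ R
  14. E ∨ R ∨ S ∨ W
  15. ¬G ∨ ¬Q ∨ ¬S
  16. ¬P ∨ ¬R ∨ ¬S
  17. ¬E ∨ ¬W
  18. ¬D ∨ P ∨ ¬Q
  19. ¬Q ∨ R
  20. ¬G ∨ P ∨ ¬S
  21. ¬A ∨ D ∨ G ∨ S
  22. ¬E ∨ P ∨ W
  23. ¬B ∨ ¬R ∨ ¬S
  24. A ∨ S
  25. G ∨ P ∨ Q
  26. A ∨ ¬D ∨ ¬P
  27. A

Unit clause (A) forces A = True.
Set E = True.
  then (¬E ∨ ¬W) forces W = False.
  then (¬E ∨ P ∨ W) forces P = True.
  then (¬E ∨ ¬P ∨ R) forces R = True.
  then (¬P ∨ ¬R ∨ ¬S) forces S = False.
Set Q = True.
Set B = True.
  then (¬B ∨ ¬G ∨ ¬P ∨ W) forces G = False.
  then (¬A ∨ D ∨ G ∨ ¬Q) forces D = True.
All clauses satisfied.

E = True; P = True; W = False; Q = True; S = False; B = True; R = True; D = True; A = True; G = False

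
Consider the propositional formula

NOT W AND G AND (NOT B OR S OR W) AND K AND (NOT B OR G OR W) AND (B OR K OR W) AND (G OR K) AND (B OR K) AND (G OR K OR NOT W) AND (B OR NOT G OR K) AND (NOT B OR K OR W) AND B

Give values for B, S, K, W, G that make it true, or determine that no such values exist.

Unit clause (NOT W) forces W = False.
Unit clause (G) forces G = True.
Unit clause (K) forces K = True.
Unit clause (B) forces B = True.
In (NOT B OR S OR W) only S is left, so S = True.
All clauses satisfied.

B = True, S = True, K = True, W = False, G = True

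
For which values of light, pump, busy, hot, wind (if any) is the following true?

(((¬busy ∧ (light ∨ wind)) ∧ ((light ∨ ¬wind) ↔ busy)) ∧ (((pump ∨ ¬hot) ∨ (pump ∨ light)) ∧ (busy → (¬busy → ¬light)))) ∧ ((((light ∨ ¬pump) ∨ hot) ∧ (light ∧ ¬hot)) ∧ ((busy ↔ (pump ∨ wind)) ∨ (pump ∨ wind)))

Case light = True: the formula simplifies to ((¬busy ∧ busy) ∧ (busy → busy)) ∧ (¬hot ∧ ((busy ↔ (pump ∨ wind)) ∨ (pump ∨ wind))).
  busy = True: the conjunct ¬busy is False.
  busy = False: the conjunct busy is False.
Case light = False: the conjunct light is False.
Both cases fail — unsatisfiable.

UNSATISFIABLE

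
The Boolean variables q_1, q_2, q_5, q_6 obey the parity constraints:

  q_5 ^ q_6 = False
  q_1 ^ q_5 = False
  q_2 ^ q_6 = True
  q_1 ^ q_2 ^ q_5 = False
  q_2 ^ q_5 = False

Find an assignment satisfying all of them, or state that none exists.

Adding constraints 1, 3, 5 mod 2: every variable appears an even number of times on the left, so the left side is 0.
But the right sides sum to 1 (mod 2). 0 ≠ 1 — the system is inconsistent.

Unsatisfiable — no assignment works.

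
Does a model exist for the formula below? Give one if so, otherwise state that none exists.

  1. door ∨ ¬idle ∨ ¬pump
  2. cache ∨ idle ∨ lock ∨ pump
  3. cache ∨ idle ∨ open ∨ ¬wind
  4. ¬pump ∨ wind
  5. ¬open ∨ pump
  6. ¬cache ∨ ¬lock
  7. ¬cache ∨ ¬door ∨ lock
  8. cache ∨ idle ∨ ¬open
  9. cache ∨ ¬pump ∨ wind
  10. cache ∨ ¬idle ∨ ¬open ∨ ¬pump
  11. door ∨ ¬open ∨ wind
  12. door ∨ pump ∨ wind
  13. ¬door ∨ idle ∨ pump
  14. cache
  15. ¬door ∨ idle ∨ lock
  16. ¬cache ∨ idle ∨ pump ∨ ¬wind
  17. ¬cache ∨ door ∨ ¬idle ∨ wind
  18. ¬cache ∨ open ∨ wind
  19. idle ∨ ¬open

idle=F, lock=F, cache=T, door=F, open=F, wind=T, pump=T

Unit clause (cache) forces cache = True.
In (¬cache ∨ ¬lock) only ¬lock is left, so lock = False.
In (¬cache ∨ ¬door ∨ lock) only ¬door is left, so door = False.
Set idle = False.
  then (idle ∨ ¬open) forces open = False.
  then (¬cache ∨ open ∨ wind) forces wind = True.
  then (¬cache ∨ idle ∨ pump ∨ ¬wind) forces pump = True.
All clauses satisfied.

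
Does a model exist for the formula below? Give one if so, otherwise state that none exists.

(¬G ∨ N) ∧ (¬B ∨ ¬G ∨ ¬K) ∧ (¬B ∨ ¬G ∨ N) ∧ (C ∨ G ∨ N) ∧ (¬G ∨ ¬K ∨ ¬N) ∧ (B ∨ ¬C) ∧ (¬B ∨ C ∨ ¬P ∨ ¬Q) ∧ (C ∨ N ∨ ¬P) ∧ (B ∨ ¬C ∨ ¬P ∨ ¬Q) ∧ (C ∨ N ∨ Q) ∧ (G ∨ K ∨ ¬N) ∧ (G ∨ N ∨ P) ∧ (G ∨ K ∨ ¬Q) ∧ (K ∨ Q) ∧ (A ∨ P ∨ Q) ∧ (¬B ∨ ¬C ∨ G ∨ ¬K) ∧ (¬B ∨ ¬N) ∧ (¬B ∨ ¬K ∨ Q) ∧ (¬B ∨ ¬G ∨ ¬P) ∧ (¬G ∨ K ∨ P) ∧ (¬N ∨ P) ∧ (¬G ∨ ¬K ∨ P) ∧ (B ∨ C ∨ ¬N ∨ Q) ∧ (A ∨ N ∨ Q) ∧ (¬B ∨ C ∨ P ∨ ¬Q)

Try P = False:
  (¬N ∨ P) forces N = False.
  (¬G ∨ N) forces G = False.
  clause (G ∨ N ∨ P) is falsified — backtrack.
So P = True.
Set C = False.
  then (C ∨ N ∨ ¬P) forces N = True.
  then (¬B ∨ ¬N) forces B = False.
  then (B ∨ C ∨ ¬N ∨ Q) forces Q = True.
Set K = True.
  then (¬G ∨ ¬K ∨ ¬N) forces G = False.
Set A = True.
All clauses satisfied.

P=T, C=F, K=T, Q=T, G=F, B=F, N=T, A=T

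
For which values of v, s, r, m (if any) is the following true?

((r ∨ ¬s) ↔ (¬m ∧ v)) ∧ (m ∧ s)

v = False, s = True, r = False, m = True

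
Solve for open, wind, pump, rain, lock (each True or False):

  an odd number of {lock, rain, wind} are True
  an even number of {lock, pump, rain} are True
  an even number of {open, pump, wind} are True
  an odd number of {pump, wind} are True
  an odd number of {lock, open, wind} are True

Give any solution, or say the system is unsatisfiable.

open: True, wind: True, pump: False, rain: True, lock: True

{lock, rain, wind}: 3 true → odd ✓
{lock, pump, rain}: 2 true → even ✓
{open, pump, wind}: 2 true → even ✓
{pump, wind}: 1 true → odd ✓
{lock, open, wind}: 3 true → odd ✓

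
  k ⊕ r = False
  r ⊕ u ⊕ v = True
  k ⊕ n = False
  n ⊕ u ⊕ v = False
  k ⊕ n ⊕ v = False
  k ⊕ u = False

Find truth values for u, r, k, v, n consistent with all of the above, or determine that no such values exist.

UNSATISFIABLE

Adding constraints 1, 2, 3, 4 mod 2: every variable appears an even number of times on the left, so the left side is 0.
But the right sides sum to 1 (mod 2). 0 ≠ 1 — the system is inconsistent.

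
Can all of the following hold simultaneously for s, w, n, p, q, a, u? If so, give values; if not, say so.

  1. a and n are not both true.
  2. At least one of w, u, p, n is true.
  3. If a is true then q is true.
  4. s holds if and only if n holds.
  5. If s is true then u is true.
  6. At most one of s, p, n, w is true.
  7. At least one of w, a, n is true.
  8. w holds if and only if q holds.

s=F; w=T; n=F; p=F; q=T; a=F; u=T

  (1) a=F, n=F — not both ✓
  (2) {w, u, p, n}: 2 true — at least one ✓
  (3) a=F ⇒ q: vacuous ✓
  (4) s=F, n=F — same ✓
  (5) s=F ⇒ u: vacuous ✓
  (6) {s, p, n, w}: 1 true — at most one ✓
  (7) {w, a, n}: 1 true — at least one ✓
  (8) w=T, q=T — same ✓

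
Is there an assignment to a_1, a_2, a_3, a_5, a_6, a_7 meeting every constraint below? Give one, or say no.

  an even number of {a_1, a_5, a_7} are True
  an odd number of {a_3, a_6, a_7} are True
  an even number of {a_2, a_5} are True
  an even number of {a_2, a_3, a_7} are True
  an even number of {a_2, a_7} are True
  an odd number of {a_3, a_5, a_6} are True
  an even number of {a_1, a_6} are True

a_1 = False, a_2 = True, a_3 = False, a_5 = True, a_6 = False, a_7 = True

{a_1, a_5, a_7}: 2 true → even ✓
{a_3, a_6, a_7}: 1 true → odd ✓
{a_2, a_5}: 2 true → even ✓
{a_2, a_3, a_7}: 2 true → even ✓
{a_2, a_7}: 2 true → even ✓
{a_3, a_5, a_6}: 1 true → odd ✓
{a_1, a_6}: 0 true → even ✓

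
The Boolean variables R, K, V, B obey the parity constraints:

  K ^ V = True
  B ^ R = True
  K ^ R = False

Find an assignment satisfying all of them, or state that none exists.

R = False, K = False, V = True, B = True

K ^ V = F ^ T = True ✓
B ^ R = T ^ F = True ✓
K ^ R = F ^ F = False ✓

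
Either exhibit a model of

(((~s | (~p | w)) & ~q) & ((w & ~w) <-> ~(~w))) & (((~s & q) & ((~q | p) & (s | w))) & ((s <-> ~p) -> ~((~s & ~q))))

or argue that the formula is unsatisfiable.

Case q = True: the conjunct ~q is False.
Case q = False: the conjunct q is False.
Both cases fail — unsatisfiable.

The formula is unsatisfiable.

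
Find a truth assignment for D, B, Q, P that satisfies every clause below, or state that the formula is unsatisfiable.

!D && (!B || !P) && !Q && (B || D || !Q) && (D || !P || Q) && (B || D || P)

D = False, B = True, Q = False, P = False

Unit clause (!D) forces D = False.
Unit clause (!Q) forces Q = False.
In (D || !P || Q) only !P is left, so P = False.
In (B || D || P) only B is left, so B = True.
Check each clause:
  (!D): !D holds.
  (!B || !P): !P holds.
  (!Q): !Q holds.
  (B || D || !Q): B holds.
  (D || !P || Q): !P holds.
  (B || D || P): B holds.
All clauses satisfied.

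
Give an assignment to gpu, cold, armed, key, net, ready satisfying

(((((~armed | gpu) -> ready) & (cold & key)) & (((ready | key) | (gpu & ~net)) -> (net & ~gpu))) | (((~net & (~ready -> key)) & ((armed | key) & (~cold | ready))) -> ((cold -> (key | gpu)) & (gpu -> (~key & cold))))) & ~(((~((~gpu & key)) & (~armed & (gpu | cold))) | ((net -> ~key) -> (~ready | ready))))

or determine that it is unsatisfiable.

UNSATISFIABLE

The conjunct ~(((~((~gpu & key)) & (~armed & (gpu | cold))) | ((net -> ~key) -> (~ready | ready)))) is unsatisfiable on its own:
  ready = True: this becomes ~(((~((~gpu & key)) & (~armed & (gpu | cold))) | True)) = False.
  ready = False: this becomes ~(((~((~gpu & key)) & (~armed & (gpu | cold))) | True)) = False.
So the whole conjunction is unsatisfiable.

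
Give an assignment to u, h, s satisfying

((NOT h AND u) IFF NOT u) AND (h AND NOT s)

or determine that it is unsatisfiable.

u = True, h = True, s = False

  (NOT h AND u) IFF NOT u = True
    NOT h AND u = False
      NOT h = False
    NOT u = False
  h AND NOT s = True
    NOT s = True
Both conjuncts True, so the formula holds.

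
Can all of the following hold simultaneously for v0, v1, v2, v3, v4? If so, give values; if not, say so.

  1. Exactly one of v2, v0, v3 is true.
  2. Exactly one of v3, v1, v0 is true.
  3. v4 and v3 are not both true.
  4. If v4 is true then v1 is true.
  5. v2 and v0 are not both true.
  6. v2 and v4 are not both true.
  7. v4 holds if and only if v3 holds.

v0 = True; v1 = False; v2 = False; v3 = False; v4 = False

  (1) {v2, v0, v3}: 1 true — exactly one ✓
  (2) {v3, v1, v0}: 1 true — exactly one ✓
  (3) v4=F, v3=F — not both ✓
  (4) v4=F ⇒ v1: vacuous ✓
  (5) v2=F, v0=T — not both ✓
  (6) v2=F, v4=F — not both ✓
  (7) v4=F, v3=F — same ✓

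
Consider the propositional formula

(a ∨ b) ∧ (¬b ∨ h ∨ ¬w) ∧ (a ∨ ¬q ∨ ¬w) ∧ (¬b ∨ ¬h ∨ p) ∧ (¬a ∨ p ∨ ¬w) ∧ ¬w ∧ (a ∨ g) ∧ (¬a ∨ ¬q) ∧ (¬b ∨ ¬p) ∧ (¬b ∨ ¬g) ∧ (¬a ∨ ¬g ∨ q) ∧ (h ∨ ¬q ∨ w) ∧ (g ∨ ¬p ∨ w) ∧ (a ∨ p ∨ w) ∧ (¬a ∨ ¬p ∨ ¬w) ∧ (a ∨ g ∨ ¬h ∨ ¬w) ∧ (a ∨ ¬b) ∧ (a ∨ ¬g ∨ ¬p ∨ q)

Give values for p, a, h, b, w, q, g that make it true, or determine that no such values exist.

p=F; a=T; h=T; b=F; w=F; q=F; g=F

Unit clause (¬w) forces w = False.
Try p = True:
  (¬b ∨ ¬p) forces b = False.
  (a ∨ b) forces a = True.
  (¬a ∨ ¬q) forces q = False.
  (¬a ∨ ¬g ∨ q) forces g = False.
  clause (g ∨ ¬p ∨ w) is falsified — backtrack.
So p = False.
  then (a ∨ p ∨ w) forces a = True.
  then (¬a ∨ ¬q) forces q = False.
  then (¬a ∨ ¬g ∨ q) forces g = False.
Set h = True.
  then (¬b ∨ ¬h ∨ p) forces b = False.
All clauses satisfied.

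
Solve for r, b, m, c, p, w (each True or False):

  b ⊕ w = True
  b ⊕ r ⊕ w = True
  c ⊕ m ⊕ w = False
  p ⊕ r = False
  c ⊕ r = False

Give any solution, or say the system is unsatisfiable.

r = False, b = False, m = True, c = False, p = False, w = True

b ⊕ w = F ⊕ T = True ✓
b ⊕ r ⊕ w = F ⊕ F ⊕ T = True ✓
c ⊕ m ⊕ w = F ⊕ T ⊕ T = False ✓
p ⊕ r = F ⊕ F = False ✓
c ⊕ r = F ⊕ F = False ✓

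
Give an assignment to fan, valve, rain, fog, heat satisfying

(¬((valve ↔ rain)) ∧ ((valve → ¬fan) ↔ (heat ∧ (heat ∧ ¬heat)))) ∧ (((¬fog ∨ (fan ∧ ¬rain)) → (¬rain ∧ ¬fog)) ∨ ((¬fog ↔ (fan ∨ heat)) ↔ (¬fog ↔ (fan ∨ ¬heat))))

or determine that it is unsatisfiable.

fan: True, valve: True, rain: False, fog: False, heat: True

  ¬((valve ↔ rain)) ∧ ((valve → ¬fan) ↔ (heat ∧ (heat ∧ ¬heat))) = True
    ¬((valve ↔ rain)) = True
      valve ↔ rain = False
    (valve → ¬fan) ↔ (heat ∧ (heat ∧ ¬heat)) = True
      valve → ¬fan = False
        ¬fan = False
      heat ∧ (heat ∧ ¬heat) = False
        heat ∧ ¬heat = False
          ¬heat = False
  ((¬fog ∨ (fan ∧ ¬rain)) → (¬rain ∧ ¬fog)) ∨ ((¬fog ↔ (fan ∨ heat)) ↔ (¬fog ↔ (fan ∨ ¬heat))) = True
    (¬fog ∨ (fan ∧ ¬rain)) → (¬rain ∧ ¬fog) = True
      ¬fog ∨ (fan ∧ ¬rain) = True
        ¬fog = True
        fan ∧ ¬rain = True
          ¬rain = True
      ¬rain ∧ ¬fog = True
        ¬rain = True
        ¬fog = True
    (¬fog ↔ (fan ∨ heat)) ↔ (¬fog ↔ (fan ∨ ¬heat)) = True
      ¬fog ↔ (fan ∨ heat) = True
        ¬fog = True
        fan ∨ heat = True
      ¬fog ↔ (fan ∨ ¬heat) = True
        ¬fog = True
        fan ∨ ¬heat = True
          ¬heat = False
Both conjuncts True, so the formula holds.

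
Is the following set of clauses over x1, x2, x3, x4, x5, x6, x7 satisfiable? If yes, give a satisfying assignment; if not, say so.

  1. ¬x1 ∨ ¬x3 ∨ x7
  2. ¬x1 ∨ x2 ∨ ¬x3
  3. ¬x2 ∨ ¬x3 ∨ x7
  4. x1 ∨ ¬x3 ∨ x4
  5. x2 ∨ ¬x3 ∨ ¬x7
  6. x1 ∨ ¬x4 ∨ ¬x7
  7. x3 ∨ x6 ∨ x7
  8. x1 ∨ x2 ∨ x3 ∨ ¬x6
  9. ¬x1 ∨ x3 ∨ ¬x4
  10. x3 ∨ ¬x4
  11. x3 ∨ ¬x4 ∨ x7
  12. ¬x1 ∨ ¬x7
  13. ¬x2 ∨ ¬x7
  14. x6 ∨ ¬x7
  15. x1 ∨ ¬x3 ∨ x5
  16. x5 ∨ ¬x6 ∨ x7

x1: False, x2: False, x3: True, x4: True, x5: True, x6: False, x7: False

Set x1 = False.
Set x2 = False.
Try x3 = False:
  (x1 ∨ x2 ∨ x3 ∨ ¬x6) forces x6 = False.
  (x3 ∨ x6 ∨ x7) forces x7 = True.
  clause (x6 ∨ ¬x7) is falsified — backtrack.
So x3 = True.
  then (x1 ∨ ¬x3 ∨ x4) forces x4 = True.
  then (x2 ∨ ¬x3 ∨ ¬x7) forces x7 = False.
  then (x1 ∨ ¬x3 ∨ x5) forces x5 = True.
Set x6 = False.
All clauses satisfied.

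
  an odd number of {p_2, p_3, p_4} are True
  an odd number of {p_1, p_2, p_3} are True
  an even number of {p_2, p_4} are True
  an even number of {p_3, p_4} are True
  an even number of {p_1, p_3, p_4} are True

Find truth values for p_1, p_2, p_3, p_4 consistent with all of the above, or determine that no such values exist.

Unsatisfiable — no assignment works.

Adding constraints 2, 3, 5 mod 2: every variable appears an even number of times on the left, so the left side is 0.
But the right sides sum to 1 (mod 2). 0 ≠ 1 — the system is inconsistent.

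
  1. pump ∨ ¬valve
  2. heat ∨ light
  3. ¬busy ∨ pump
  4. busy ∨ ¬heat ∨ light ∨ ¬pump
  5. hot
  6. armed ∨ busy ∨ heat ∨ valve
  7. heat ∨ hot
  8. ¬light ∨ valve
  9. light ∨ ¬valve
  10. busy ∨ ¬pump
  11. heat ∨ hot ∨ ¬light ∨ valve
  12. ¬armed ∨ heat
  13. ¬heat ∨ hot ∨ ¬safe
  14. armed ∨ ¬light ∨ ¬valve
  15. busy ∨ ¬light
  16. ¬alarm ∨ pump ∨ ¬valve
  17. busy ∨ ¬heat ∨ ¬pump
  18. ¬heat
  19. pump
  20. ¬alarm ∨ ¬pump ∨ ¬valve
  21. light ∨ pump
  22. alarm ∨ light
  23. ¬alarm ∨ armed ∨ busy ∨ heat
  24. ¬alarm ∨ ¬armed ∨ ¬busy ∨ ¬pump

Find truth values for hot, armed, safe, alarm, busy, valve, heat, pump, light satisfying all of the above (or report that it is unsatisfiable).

Case hot = True:
  (¬heat) forces heat = False.
  (heat ∨ light) forces light = True.
  (¬light ∨ valve) forces valve = True.
  (pump ∨ ¬valve) forces pump = True.
  (busy ∨ ¬pump) forces busy = True.
  (¬armed ∨ heat) forces armed = False.
  Clause (armed ∨ ¬light ∨ ¬valve) is falsified — contradiction.
Case hot = False:
  Clause (hot) is falsified — contradiction.
Both cases fail, so the formula is unsatisfiable.

UNSATISFIABLE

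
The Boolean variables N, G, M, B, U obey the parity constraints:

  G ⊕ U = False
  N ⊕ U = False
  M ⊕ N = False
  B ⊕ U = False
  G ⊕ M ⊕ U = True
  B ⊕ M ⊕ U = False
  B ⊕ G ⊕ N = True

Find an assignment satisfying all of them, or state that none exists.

Unsatisfiable

Adding constraints 1, 4, 5, 6 mod 2: every variable appears an even number of times on the left, so the left side is 0.
But the right sides sum to 1 (mod 2). 0 ≠ 1 — the system is inconsistent.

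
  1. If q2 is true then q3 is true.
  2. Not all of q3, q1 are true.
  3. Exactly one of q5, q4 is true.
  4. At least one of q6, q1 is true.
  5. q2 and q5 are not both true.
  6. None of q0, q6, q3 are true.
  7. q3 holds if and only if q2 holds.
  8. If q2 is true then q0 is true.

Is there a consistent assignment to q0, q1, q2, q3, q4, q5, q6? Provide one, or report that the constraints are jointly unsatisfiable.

q0: False, q1: True, q2: False, q3: False, q4: True, q5: False, q6: False

  (1) q2=F ⇒ q3: vacuous ✓
  (2) {q3, q1}: 1/2 true — not all ✓
  (3) {q5, q4}: 1 true — exactly one ✓
  (4) {q6, q1}: 1 true — at least one ✓
  (5) q2=F, q5=F — not both ✓
  (6) {q0, q6, q3}: 0 true — none ✓
  (7) q3=F, q2=F — same ✓
  (8) q2=F ⇒ q0: vacuous ✓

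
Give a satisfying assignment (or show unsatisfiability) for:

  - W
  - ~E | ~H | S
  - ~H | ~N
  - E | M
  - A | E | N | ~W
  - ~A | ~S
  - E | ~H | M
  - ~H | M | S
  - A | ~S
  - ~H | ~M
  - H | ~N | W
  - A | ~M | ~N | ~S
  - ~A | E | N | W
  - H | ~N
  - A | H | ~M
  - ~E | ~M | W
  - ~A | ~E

Unit clause (W) forces W = True.
Set A = False.
  then (A | ~S) forces S = False.
Try N = True:
  (~H | ~N) forces H = False.
  clause (H | ~N) is falsified — backtrack.
So N = False.
  then (A | E | N | ~W) forces E = True.
  then (~E | ~H | S) forces H = False.
  then (A | H | ~M) forces M = False.
All clauses satisfied.

A = False, N = False, S = False, W = True, E = True, H = False, M = False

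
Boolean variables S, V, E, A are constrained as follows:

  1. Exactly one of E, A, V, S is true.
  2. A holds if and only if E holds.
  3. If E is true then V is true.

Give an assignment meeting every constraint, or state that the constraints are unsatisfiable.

S = False, V = True, E = False, A = False

  (1) {E, A, V, S}: 1 true — exactly one ✓
  (2) A=F, E=F — same ✓
  (3) E=F ⇒ V: vacuous ✓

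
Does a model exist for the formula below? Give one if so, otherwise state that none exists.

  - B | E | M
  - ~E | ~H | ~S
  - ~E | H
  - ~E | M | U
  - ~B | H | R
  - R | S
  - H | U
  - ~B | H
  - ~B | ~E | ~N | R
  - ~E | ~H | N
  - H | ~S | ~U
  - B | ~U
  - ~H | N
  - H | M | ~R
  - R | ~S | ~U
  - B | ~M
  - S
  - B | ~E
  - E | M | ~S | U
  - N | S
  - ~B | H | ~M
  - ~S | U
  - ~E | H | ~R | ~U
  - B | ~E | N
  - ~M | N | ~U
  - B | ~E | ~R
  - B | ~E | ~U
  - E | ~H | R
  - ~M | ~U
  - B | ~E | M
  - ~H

Unsatisfiable

Case S = True:
  (~S | U) forces U = True.
  (H | ~S | ~U) forces H = True.
  Clause (~H) is falsified — contradiction.
Case S = False:
  Clause (S) is falsified — contradiction.
Both cases fail, so the formula is unsatisfiable.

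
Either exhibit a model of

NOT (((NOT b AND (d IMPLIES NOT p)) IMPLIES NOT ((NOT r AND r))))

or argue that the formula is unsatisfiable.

Case r = True: the formula becomes NOT (((NOT b AND (d IMPLIES NOT p)) IMPLIES True)) = False.
Case r = False: the formula becomes NOT (((NOT b AND (d IMPLIES NOT p)) IMPLIES True)) = False.
Both cases fail — unsatisfiable.

Unsatisfiable — no assignment works.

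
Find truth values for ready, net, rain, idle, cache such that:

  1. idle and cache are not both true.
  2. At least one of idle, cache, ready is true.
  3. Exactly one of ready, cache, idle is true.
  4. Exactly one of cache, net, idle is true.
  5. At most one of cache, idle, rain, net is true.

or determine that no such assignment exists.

ready = True, net = True, rain = False, idle = False, cache = False

  (1) idle=F, cache=F — not both ✓
  (2) {idle, cache, ready}: 1 true — at least one ✓
  (3) {ready, cache, idle}: 1 true — exactly one ✓
  (4) {cache, net, idle}: 1 true — exactly one ✓
  (5) {cache, idle, rain, net}: 1 true — at most one ✓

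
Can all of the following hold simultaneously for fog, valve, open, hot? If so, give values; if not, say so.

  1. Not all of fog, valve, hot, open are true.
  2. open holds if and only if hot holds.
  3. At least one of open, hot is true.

fog=F, valve=T, open=T, hot=T

  (1) {fog, valve, hot, open}: 3/4 true — not all ✓
  (2) open=T, hot=T — same ✓
  (3) {open, hot}: 2 true — at least one ✓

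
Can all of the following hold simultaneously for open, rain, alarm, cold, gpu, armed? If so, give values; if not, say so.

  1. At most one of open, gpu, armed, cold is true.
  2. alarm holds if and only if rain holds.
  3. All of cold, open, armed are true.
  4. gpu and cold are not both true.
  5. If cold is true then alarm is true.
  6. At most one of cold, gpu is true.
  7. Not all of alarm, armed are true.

Case cold = True:
  (1) with cold=T forces open = False.
  Constraint (3) is violated (open=F) — contradiction.
Case cold = False:
  Constraint (3) is violated (cold=F) — contradiction.
Both cases fail — unsatisfiable.

Unsatisfiable — no assignment works.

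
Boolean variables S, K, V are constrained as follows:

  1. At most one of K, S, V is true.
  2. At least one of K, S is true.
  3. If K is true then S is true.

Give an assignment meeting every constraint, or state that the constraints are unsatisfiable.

S = True; K = False; V = False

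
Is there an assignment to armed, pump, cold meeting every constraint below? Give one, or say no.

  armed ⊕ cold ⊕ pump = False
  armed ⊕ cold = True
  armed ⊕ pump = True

armed: False, pump: True, cold: True

armed ⊕ cold ⊕ pump = F ⊕ T ⊕ T = False ✓
armed ⊕ cold = F ⊕ T = True ✓
armed ⊕ pump = F ⊕ T = True ✓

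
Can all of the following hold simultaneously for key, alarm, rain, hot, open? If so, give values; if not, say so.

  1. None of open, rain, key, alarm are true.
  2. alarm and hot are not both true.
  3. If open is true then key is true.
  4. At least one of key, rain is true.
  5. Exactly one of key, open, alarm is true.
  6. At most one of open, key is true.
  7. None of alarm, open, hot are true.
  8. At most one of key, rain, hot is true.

Case rain = True:
  Constraint (1) is violated (rain=T) — contradiction.
Case rain = False:
  (1) forces open = False.
  (1) forces key = False.
  Constraint (4) is violated (key=F, rain=F) — contradiction.
Both cases fail — unsatisfiable.

No satisfying assignment exists.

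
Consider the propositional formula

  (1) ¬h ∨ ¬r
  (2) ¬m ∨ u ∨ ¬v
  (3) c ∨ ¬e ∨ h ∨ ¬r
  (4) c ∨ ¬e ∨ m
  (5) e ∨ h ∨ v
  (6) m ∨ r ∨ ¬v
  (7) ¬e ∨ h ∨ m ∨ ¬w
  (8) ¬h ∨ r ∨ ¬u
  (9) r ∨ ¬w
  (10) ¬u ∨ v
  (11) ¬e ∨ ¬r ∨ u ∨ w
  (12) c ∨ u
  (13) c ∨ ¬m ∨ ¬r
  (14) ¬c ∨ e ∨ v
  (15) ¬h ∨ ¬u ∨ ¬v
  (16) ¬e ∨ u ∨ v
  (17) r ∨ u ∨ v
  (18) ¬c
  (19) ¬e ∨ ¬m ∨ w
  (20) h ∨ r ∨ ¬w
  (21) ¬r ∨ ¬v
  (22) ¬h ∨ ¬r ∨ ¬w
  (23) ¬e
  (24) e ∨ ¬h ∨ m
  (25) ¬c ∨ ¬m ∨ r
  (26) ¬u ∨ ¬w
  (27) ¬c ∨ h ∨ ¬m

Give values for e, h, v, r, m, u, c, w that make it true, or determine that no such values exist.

e = False, h = False, v = True, r = False, m = True, u = True, c = False, w = False

Unit clause (¬c) forces c = False.
Unit clause (¬e) forces e = False.
In (c ∨ u) only u is left, so u = True.
In (¬u ∨ ¬w) only ¬w is left, so w = False.
In (¬u ∨ v) only v is left, so v = True.
In (¬h ∨ ¬u ∨ ¬v) only ¬h is left, so h = False.
In (¬r ∨ ¬v) only ¬r is left, so r = False.
In (m ∨ r ∨ ¬v) only m is left, so m = True.
All clauses satisfied.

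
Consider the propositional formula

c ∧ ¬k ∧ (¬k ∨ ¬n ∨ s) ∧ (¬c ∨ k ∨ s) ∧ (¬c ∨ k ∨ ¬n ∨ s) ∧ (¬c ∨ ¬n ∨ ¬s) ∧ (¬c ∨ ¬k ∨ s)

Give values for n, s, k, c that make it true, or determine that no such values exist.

n = False, s = True, k = False, c = True

Unit clause (c) forces c = True.
Unit clause (¬k) forces k = False.
In (¬c ∨ k ∨ s) only s is left, so s = True.
In (¬c ∨ ¬n ∨ ¬s) only ¬n is left, so n = False.
Check each clause:
  (c): c holds.
  (¬k): ¬k holds.
  (¬k ∨ ¬n ∨ s): ¬k holds.
  (¬c ∨ k ∨ s): s holds.
  (¬c ∨ k ∨ ¬n ∨ s): ¬n holds.
  (¬c ∨ ¬n ∨ ¬s): ¬n holds.
  (¬c ∨ ¬k ∨ s): ¬k holds.
All clauses satisfied.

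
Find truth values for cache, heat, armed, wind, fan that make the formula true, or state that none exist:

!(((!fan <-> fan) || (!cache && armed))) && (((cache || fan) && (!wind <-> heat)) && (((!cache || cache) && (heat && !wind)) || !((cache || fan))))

cache=T; heat=T; armed=T; wind=F; fan=T

  !(((!fan <-> fan) || (!cache && armed))) = True
    (!fan <-> fan) || (!cache && armed) = False
      !fan <-> fan = False
        !fan = False
      !cache && armed = False
        !cache = False
  ((cache || fan) && (!wind <-> heat)) && (((!cache || cache) && (heat && !wind)) || !((cache || fan))) = True
    (cache || fan) && (!wind <-> heat) = True
      cache || fan = True
      !wind <-> heat = True
        !wind = True
    ((!cache || cache) && (heat && !wind)) || !((cache || fan)) = True
      (!cache || cache) && (heat && !wind) = True
        !cache || cache = True
          !cache = False
        heat && !wind = True
          !wind = True
      !((cache || fan)) = False
        cache || fan = True
Both conjuncts True, so the formula holds.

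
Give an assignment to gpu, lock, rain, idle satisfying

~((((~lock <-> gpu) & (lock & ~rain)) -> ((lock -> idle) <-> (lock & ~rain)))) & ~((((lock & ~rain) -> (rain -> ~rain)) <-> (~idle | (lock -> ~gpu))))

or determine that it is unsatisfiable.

Unsatisfiable

Case rain = True: the conjunct ~((((~lock <-> gpu) & (lock & ~rain)) -> ((lock -> idle) <-> (lock & ~rain)))) becomes ~((False -> ~((lock -> idle)))) = False.
Case rain = False: the formula simplifies to ~((((~lock <-> gpu) & lock) -> ((lock -> idle) <-> lock))) & ~((~idle | (lock -> ~gpu))).
  lock = True: simplifies to ~((~gpu -> idle)) & ~((~idle | ~gpu)).
    gpu = True: the conjunct ~((~gpu -> idle)) becomes ~((False -> idle)) = False.
    gpu = False: the conjunct ~((~idle | ~gpu)) becomes ~((~idle | True)) = False.
  lock = False: the conjunct ~((((~lock <-> gpu) & lock) -> ((lock -> idle) <-> lock))) becomes ~((False -> False)) = False.
Both cases fail — unsatisfiable.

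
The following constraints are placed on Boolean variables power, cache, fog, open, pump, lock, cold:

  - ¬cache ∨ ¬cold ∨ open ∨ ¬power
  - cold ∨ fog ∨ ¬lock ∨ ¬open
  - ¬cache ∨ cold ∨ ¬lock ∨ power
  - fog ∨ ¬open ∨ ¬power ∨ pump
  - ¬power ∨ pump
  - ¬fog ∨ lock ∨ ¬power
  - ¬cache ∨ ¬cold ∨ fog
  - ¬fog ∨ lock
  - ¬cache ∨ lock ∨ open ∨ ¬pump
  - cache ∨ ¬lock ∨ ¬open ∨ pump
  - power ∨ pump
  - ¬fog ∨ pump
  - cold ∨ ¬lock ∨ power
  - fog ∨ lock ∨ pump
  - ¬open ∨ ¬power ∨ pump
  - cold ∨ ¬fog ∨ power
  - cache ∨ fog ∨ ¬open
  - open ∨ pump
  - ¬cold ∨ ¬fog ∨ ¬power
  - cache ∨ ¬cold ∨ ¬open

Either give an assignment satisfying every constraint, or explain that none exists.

Set power = True.
  then (¬power ∨ pump) forces pump = True.
Set cache = False.
Set fog = True.
  then (¬fog ∨ lock ∨ ¬power) forces lock = True.
  then (¬cold ∨ ¬fog ∨ ¬power) forces cold = False.
Set open = False.
All clauses satisfied.

power=T, cache=F, fog=T, open=F, pump=T, lock=T, cold=F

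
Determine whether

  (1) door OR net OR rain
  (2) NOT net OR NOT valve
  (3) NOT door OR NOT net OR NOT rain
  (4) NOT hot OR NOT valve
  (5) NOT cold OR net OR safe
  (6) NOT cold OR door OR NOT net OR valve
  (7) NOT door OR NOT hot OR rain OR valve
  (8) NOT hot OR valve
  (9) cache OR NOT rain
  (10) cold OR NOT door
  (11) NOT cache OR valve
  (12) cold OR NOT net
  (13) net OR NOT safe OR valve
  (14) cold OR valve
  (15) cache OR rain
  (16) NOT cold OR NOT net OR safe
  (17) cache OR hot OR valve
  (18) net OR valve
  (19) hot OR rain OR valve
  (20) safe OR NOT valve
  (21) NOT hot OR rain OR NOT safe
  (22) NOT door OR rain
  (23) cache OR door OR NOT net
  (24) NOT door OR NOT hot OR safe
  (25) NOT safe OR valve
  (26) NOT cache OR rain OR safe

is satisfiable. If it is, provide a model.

net=F, cache=T, safe=T, hot=F, door=F, cold=T, rain=T, valve=T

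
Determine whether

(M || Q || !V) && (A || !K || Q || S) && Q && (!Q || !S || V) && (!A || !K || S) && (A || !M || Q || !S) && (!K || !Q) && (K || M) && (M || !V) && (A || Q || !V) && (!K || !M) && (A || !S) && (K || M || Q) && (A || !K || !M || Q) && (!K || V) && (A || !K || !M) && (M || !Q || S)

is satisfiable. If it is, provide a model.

K = False, A = True, Q = True, M = True, V = True, S = False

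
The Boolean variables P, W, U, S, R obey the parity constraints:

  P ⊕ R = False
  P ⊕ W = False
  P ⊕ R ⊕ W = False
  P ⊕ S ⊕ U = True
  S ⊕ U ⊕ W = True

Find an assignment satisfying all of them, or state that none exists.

P = False, W = False, U = False, S = True, R = False

P ⊕ R = F ⊕ F = False ✓
P ⊕ W = F ⊕ F = False ✓
P ⊕ R ⊕ W = F ⊕ F ⊕ F = False ✓
P ⊕ S ⊕ U = F ⊕ T ⊕ F = True ✓
S ⊕ U ⊕ W = T ⊕ F ⊕ F = True ✓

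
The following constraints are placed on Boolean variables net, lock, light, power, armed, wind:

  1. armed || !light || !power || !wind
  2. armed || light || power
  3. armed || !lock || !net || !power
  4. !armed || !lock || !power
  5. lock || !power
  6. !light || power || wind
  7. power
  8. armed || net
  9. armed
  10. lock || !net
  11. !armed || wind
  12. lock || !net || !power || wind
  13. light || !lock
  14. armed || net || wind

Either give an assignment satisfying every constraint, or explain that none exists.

Case power = True:
  (lock || !power) forces lock = True.
  (!armed || !lock || !power) forces armed = False.
  Clause (armed) is falsified — contradiction.
Case power = False:
  Clause (power) is falsified — contradiction.
Both cases fail, so the formula is unsatisfiable.

UNSATISFIABLE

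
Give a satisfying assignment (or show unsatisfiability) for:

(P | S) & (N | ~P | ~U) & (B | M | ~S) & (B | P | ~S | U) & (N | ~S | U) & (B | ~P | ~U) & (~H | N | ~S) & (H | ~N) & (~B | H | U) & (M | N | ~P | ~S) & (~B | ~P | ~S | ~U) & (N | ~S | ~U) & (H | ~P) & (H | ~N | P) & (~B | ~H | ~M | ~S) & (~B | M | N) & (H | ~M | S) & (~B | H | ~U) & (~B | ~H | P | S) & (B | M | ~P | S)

M = True, B = False, S = True, P = False, N = True, U = True, H = True

Set M = True.
Set B = False.
Set S = True.
Set P = False.
  then (B | P | ~S | U) forces U = True.
  then (N | ~S | ~U) forces N = True.
  then (H | ~N | P) forces H = True.
All clauses satisfied.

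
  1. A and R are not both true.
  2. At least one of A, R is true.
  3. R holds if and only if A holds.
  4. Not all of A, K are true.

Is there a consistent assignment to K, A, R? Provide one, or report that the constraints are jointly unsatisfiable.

The formula is unsatisfiable.

Case A = True:
  (1) with A=T forces R = False.
  Constraint (3) is violated (R=F, A=T) — contradiction.
Case A = False:
  (2) with A=F forces R = True.
  Constraint (3) is violated (R=T, A=F) — contradiction.
Both cases fail — unsatisfiable.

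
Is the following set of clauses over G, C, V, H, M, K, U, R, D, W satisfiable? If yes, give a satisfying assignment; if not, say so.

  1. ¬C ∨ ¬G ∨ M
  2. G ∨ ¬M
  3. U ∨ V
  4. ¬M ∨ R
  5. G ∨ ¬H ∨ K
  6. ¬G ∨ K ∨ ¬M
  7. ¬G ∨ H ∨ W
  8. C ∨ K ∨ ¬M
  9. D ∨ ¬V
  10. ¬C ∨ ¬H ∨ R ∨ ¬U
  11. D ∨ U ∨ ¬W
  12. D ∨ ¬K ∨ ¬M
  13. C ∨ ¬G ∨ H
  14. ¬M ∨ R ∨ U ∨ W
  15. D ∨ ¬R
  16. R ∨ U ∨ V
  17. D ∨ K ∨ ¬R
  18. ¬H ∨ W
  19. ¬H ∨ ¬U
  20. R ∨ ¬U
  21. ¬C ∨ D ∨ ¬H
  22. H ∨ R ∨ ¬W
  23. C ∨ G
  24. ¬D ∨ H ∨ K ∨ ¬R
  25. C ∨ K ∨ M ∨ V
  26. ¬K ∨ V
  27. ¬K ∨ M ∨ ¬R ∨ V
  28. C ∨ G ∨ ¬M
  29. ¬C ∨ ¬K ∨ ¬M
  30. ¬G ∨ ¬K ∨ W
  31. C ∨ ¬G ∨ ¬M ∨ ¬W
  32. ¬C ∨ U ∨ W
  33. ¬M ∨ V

Set G = False.
  then (G ∨ ¬M) forces M = False.
  then (C ∨ G) forces C = True.
Set V = True.
  then (D ∨ ¬V) forces D = True.
Set H = False.
Try K = False:
  (¬D ∨ H ∨ K ∨ ¬R) forces R = False.
  (R ∨ ¬U) forces U = False.
  (H ∨ R ∨ ¬W) forces W = False.
  clause (¬C ∨ U ∨ W) is falsified — backtrack.
So K = True.
Set U = False.
  then (¬C ∨ U ∨ W) forces W = True.
  then (H ∨ R ∨ ¬W) forces R = True.
All clauses satisfied.

G = False; C = True; V = True; H = False; M = False; K = True; U = False; R = True; D = True; W = True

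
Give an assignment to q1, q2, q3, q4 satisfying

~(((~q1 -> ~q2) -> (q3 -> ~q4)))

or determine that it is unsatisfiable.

q1: False, q2: False, q3: True, q4: True

  ~(((~q1 -> ~q2) -> (q3 -> ~q4))) = True
    (~q1 -> ~q2) -> (q3 -> ~q4) = False
      ~q1 -> ~q2 = True
        ~q1 = True
        ~q2 = True
      q3 -> ~q4 = False
        ~q4 = False
The formula evaluates to True.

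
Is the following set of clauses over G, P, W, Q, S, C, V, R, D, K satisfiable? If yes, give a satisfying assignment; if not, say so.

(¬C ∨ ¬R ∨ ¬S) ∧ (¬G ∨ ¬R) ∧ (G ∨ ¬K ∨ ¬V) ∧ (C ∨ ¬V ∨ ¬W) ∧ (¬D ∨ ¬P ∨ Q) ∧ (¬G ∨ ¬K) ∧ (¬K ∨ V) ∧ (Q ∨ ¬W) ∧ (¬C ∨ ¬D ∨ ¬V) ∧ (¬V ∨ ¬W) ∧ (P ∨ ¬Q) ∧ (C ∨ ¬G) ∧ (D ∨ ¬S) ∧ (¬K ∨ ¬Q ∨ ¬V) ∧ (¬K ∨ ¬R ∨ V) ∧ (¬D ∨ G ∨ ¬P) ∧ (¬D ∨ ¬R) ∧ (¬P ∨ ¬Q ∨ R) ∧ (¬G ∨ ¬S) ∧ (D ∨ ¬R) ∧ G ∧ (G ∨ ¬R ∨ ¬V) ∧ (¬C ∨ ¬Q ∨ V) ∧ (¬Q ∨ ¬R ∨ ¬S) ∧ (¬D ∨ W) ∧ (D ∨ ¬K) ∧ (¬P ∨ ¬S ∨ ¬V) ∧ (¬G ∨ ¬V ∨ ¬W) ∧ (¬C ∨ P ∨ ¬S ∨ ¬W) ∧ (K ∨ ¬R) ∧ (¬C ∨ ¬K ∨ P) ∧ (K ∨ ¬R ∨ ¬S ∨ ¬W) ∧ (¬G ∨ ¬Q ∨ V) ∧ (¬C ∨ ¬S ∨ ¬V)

G = True; P = False; W = False; Q = False; S = False; C = True; V = False; R = False; D = False; K = False

Unit clause (G) forces G = True.
In (¬G ∨ ¬R) only ¬R is left, so R = False.
In (¬G ∨ ¬K) only ¬K is left, so K = False.
In (C ∨ ¬G) only C is left, so C = True.
In (¬G ∨ ¬S) only ¬S is left, so S = False.
Set P = False.
  then (P ∨ ¬Q) forces Q = False.
  then (Q ∨ ¬W) forces W = False.
  then (¬D ∨ W) forces D = False.
Set V = False.
All clauses satisfied.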